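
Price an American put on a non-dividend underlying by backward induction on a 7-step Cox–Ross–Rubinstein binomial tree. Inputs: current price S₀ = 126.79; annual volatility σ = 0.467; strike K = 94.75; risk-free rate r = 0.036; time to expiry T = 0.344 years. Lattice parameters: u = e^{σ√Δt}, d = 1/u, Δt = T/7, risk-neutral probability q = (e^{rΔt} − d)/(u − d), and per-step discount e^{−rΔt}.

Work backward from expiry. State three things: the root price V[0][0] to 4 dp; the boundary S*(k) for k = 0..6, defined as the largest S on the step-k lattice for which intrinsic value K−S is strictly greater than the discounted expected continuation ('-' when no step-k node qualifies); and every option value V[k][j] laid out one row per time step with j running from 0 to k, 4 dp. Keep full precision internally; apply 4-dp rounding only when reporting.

price = 1.9051
boundary = - - - - - 75.5583 83.7998
tree:
1.9051
3.1645 0.5623
5.1699 1.0268 0.0665
8.2681 1.8683 0.1287 0.0000
12.8523 3.3853 0.2492 0.0000 0.0000
19.1917 6.1051 0.4826 0.0000 0.0000 0.0000
26.6226 10.9502 0.9346 0.0000 0.0000 0.0000 0.0000
33.3227 19.1917 1.8098 0.0000 0.0000 0.0000 0.0000 0.0000

params: Δt=0.04914 u=1.10907 d=0.90165 q=0.48268 e^(-rΔt)=0.99823
t_7 payoffs: 33.3227 19.1917 1.8098 0.0000 0.0000 0.0000 0.0000 0.0000
t_6: node(6,0) S=68.1274 payoff=26.6226 vs cont=26.4551 → 26.6226 [stop]  node(6,1) S=83.7998 payoff=10.9502 vs cont=10.7827 → 10.9502 [stop]  node(6,2) S=103.0775 payoff=0.0000 vs cont=0.9346 → 0.9346 [wait]  node(6,3) S=126.7900 payoff=0.0000 vs cont=0.0000 → 0.0000 [wait]  node(6,4) S=155.9574 payoff=0.0000 vs cont=0.0000 → 0.0000 [wait]  node(6,5) S=191.8347 payoff=0.0000 vs cont=0.0000 → 0.0000 [wait]  node(6,6) S=235.9653 payoff=0.0000 vs cont=0.0000 → 0.0000 [wait]  ⇒ S*(6)=83.7998
t_5: node(5,0) S=75.5583 payoff=19.1917 vs cont=19.0242 → 19.1917 [stop]  node(5,1) S=92.9402 payoff=1.8098 vs cont=6.1051 → 6.1051 [wait]  node(5,2) S=114.3206 payoff=0.0000 vs cont=0.4826 → 0.4826 [wait]  node(5,3) S=140.6195 payoff=0.0000 vs cont=0.0000 → 0.0000 [wait]  node(5,4) S=172.9683 payoff=0.0000 vs cont=0.0000 → 0.0000 [wait]  node(5,5) S=212.7589 payoff=0.0000 vs cont=0.0000 → 0.0000 [wait]  ⇒ S*(5)=75.5583
t_4: node(4,0) S=83.7998 payoff=10.9502 vs cont=12.8523 → 12.8523 [wait]  node(4,1) S=103.0775 payoff=0.0000 vs cont=3.3853 → 3.3853 [wait]  node(4,2) S=126.7900 payoff=0.0000 vs cont=0.2492 → 0.2492 [wait]  node(4,3) S=155.9574 payoff=0.0000 vs cont=0.0000 → 0.0000 [wait]  node(4,4) S=191.8347 payoff=0.0000 vs cont=0.0000 → 0.0000 [wait]  ⇒ S*(4)=-
t_3: node(3,0) S=92.9402 payoff=1.8098 vs cont=8.2681 → 8.2681 [wait]  node(3,1) S=114.3206 payoff=0.0000 vs cont=1.8683 → 1.8683 [wait]  node(3,2) S=140.6195 payoff=0.0000 vs cont=0.1287 → 0.1287 [wait]  node(3,3) S=172.9683 payoff=0.0000 vs cont=0.0000 → 0.0000 [wait]  ⇒ S*(3)=-
t_2: node(2,0) S=103.0775 payoff=0.0000 vs cont=5.1699 → 5.1699 [wait]  node(2,1) S=126.7900 payoff=0.0000 vs cont=1.0268 → 1.0268 [wait]  node(2,2) S=155.9574 payoff=0.0000 vs cont=0.0665 → 0.0665 [wait]  ⇒ S*(2)=-
t_1: node(1,0) S=114.3206 payoff=0.0000 vs cont=3.1645 → 3.1645 [wait]  node(1,1) S=140.6195 payoff=0.0000 vs cont=0.5623 → 0.5623 [wait]  ⇒ S*(1)=-
t_0: node(0,0) S=126.7900 payoff=0.0000 vs cont=1.9051 → 1.9051 [wait]  ⇒ S*(0)=-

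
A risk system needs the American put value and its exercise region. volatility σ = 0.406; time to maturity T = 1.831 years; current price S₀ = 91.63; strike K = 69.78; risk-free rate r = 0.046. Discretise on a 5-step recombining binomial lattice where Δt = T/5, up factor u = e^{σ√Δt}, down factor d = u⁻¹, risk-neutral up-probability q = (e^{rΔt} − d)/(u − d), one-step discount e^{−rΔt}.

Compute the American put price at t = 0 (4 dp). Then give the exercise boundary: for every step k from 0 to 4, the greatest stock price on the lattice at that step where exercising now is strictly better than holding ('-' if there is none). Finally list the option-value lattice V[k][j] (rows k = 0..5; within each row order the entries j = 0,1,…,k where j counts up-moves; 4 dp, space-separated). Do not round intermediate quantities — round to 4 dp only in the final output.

price = 6.2696
boundary = - - - 43.8464 56.0577
tree:
6.2696
10.3879 1.9083
16.7432 3.6833 0.0000
25.9336 7.1094 0.0000 0.0000
35.4849 13.7223 0.0000 0.0000 0.0000
42.9555 25.9336 0.0000 0.0000 0.0000 0.0000

Δt=0.36620  u=1.27850  d=0.78217  q=0.47311  discount=0.98330
step 5 (expiry): payoffs max(K−S,0) = 42.9555 25.9336 0.0000 0.0000 0.0000 0.0000
step 4: (k=4,j=0): S=34.2951, (K−S)⁺=35.4849, hold=34.3192 ⇒ V=35.4849 exercise | (k=4,j=1): S=56.0577, (K−S)⁺=13.7223, hold=13.4359 ⇒ V=13.7223 exercise | (k=4,j=2): S=91.6300, (K−S)⁺=0.0000, hold=0.0000 ⇒ V=0.0000 continue | (k=4,j=3): S=149.7753, (K−S)⁺=0.0000, hold=0.0000 ⇒ V=0.0000 continue | (k=4,j=4): S=244.8176, (K−S)⁺=0.0000, hold=0.0000 ⇒ V=0.0000 continue  boundary S*=56.0577
step 3: (k=3,j=0): S=43.8464, (K−S)⁺=25.9336, hold=24.7680 ⇒ V=25.9336 exercise | (k=3,j=1): S=71.6698, (K−S)⁺=0.0000, hold=7.1094 ⇒ V=7.1094 continue | (k=3,j=2): S=117.1491, (K−S)⁺=0.0000, hold=0.0000 ⇒ V=0.0000 continue | (k=3,j=3): S=191.4879, (K−S)⁺=0.0000, hold=0.0000 ⇒ V=0.0000 continue  boundary S*=43.8464
step 2: (k=2,j=0): S=56.0577, (K−S)⁺=13.7223, hold=16.7432 ⇒ V=16.7432 continue | (k=2,j=1): S=91.6300, (K−S)⁺=0.0000, hold=3.6833 ⇒ V=3.6833 continue | (k=2,j=2): S=149.7753, (K−S)⁺=0.0000, hold=0.0000 ⇒ V=0.0000 continue  boundary S*=-
step 1: (k=1,j=0): S=71.6698, (K−S)⁺=0.0000, hold=10.3879 ⇒ V=10.3879 continue | (k=1,j=1): S=117.1491, (K−S)⁺=0.0000, hold=1.9083 ⇒ V=1.9083 continue  boundary S*=-
step 0: (k=0,j=0): S=91.6300, (K−S)⁺=0.0000, hold=6.2696 ⇒ V=6.2696 continue  boundary S*=-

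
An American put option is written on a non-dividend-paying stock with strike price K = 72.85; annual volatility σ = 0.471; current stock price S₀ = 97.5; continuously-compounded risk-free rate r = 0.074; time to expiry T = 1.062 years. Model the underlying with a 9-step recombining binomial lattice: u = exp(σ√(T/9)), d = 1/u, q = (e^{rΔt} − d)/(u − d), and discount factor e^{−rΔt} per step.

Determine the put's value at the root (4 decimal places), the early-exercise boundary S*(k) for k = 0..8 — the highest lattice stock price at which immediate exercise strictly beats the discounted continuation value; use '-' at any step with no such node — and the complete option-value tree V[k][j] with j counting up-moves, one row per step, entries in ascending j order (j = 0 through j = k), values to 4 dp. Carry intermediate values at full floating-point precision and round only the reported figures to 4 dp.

price = 5.3784
boundary = - - - - - 43.4184 36.9324 43.4184 51.0434
tree:
5.3784
8.0111 2.6980
11.6369 4.3303 1.0246
16.4194 6.8011 1.8018 0.2231
22.4038 10.4020 3.1249 0.4384 0.0000
29.4316 15.3933 5.3238 0.8614 0.0000 0.0000
35.9176 21.8524 8.8567 1.6927 0.0000 0.0000 0.0000
41.4347 29.4316 14.2504 3.3261 0.0000 0.0000 0.0000 0.0000
46.1276 35.9176 21.8066 6.5357 0.0000 0.0000 0.0000 0.0000 0.0000
50.1195 41.4347 29.4316 12.8424 0.0000 0.0000 0.0000 0.0000 0.0000 0.0000

params: Δt=0.11800 u=1.17562 d=0.85062 q=0.48662 e^(-rΔt)=0.99131
t_9 payoffs: 50.1195 41.4347 29.4316 12.8424 0.0000 0.0000 0.0000 0.0000 0.0000 0.0000
t_8: node(8,0) S=26.7224 payoff=46.1276 vs cont=45.4943 → 46.1276 [stop]  node(8,1) S=36.9324 payoff=35.9176 vs cont=35.2842 → 35.9176 [stop]  node(8,2) S=51.0434 payoff=21.8066 vs cont=21.1732 → 21.8066 [stop]  node(8,3) S=70.5460 payoff=2.3040 vs cont=6.5357 → 6.5357 [wait]  node(8,4) S=97.5000 payoff=0.0000 vs cont=0.0000 → 0.0000 [wait]  node(8,5) S=134.7525 payoff=0.0000 vs cont=0.0000 → 0.0000 [wait]  node(8,6) S=186.2384 payoff=0.0000 vs cont=0.0000 → 0.0000 [wait]  node(8,7) S=257.3959 payoff=0.0000 vs cont=0.0000 → 0.0000 [wait]  node(8,8) S=355.7410 payoff=0.0000 vs cont=0.0000 → 0.0000 [wait]  ⇒ S*(8)=51.0434
t_7: node(7,0) S=31.4153 payoff=41.4347 vs cont=40.8013 → 41.4347 [stop]  node(7,1) S=43.4184 payoff=29.4316 vs cont=28.7982 → 29.4316 [stop]  node(7,2) S=60.0076 payoff=12.8424 vs cont=14.2504 → 14.2504 [wait]  node(7,3) S=82.9351 payoff=0.0000 vs cont=3.3261 → 3.3261 [wait]  node(7,4) S=114.6227 payoff=0.0000 vs cont=0.0000 → 0.0000 [wait]  node(7,5) S=158.4175 payoff=0.0000 vs cont=0.0000 → 0.0000 [wait]  node(7,6) S=218.9452 payoff=0.0000 vs cont=0.0000 → 0.0000 [wait]  node(7,7) S=302.5992 payoff=0.0000 vs cont=0.0000 → 0.0000 [wait]  ⇒ S*(7)=43.4184
t_6: node(6,0) S=36.9324 payoff=35.9176 vs cont=35.2842 → 35.9176 [stop]  node(6,1) S=51.0434 payoff=21.8066 vs cont=21.8524 → 21.8524 [wait]  node(6,2) S=70.5460 payoff=2.3040 vs cont=8.8567 → 8.8567 [wait]  node(6,3) S=97.5000 payoff=0.0000 vs cont=1.6927 → 1.6927 [wait]  node(6,4) S=134.7525 payoff=0.0000 vs cont=0.0000 → 0.0000 [wait]  node(6,5) S=186.2384 payoff=0.0000 vs cont=0.0000 → 0.0000 [wait]  node(6,6) S=257.3959 payoff=0.0000 vs cont=0.0000 → 0.0000 [wait]  ⇒ S*(6)=36.9324
t_5: node(5,0) S=43.4184 payoff=29.4316 vs cont=28.8204 → 29.4316 [stop]  node(5,1) S=60.0076 payoff=12.8424 vs cont=15.3933 → 15.3933 [wait]  node(5,2) S=82.9351 payoff=0.0000 vs cont=5.3238 → 5.3238 [wait]  node(5,3) S=114.6227 payoff=0.0000 vs cont=0.8614 → 0.8614 [wait]  node(5,4) S=158.4175 payoff=0.0000 vs cont=0.0000 → 0.0000 [wait]  node(5,5) S=218.9452 payoff=0.0000 vs cont=0.0000 → 0.0000 [wait]  ⇒ S*(5)=43.4184
t_4: node(4,0) S=51.0434 payoff=21.8066 vs cont=22.4038 → 22.4038 [wait]  node(4,1) S=70.5460 payoff=2.3040 vs cont=10.4020 → 10.4020 [wait]  node(4,2) S=97.5000 payoff=0.0000 vs cont=3.1249 → 3.1249 [wait]  node(4,3) S=134.7525 payoff=0.0000 vs cont=0.4384 → 0.4384 [wait]  node(4,4) S=186.2384 payoff=0.0000 vs cont=0.0000 → 0.0000 [wait]  ⇒ S*(4)=-
t_3: node(3,0) S=60.0076 payoff=12.8424 vs cont=16.4194 → 16.4194 [wait]  node(3,1) S=82.9351 payoff=0.0000 vs cont=6.8011 → 6.8011 [wait]  node(3,2) S=114.6227 payoff=0.0000 vs cont=1.8018 → 1.8018 [wait]  node(3,3) S=158.4175 payoff=0.0000 vs cont=0.2231 → 0.2231 [wait]  ⇒ S*(3)=-
t_2: node(2,0) S=70.5460 payoff=2.3040 vs cont=11.6369 → 11.6369 [wait]  node(2,1) S=97.5000 payoff=0.0000 vs cont=4.3303 → 4.3303 [wait]  node(2,2) S=134.7525 payoff=0.0000 vs cont=1.0246 → 1.0246 [wait]  ⇒ S*(2)=-
t_1: node(1,0) S=82.9351 payoff=0.0000 vs cont=8.0111 → 8.0111 [wait]  node(1,1) S=114.6227 payoff=0.0000 vs cont=2.6980 → 2.6980 [wait]  ⇒ S*(1)=-
t_0: node(0,0) S=97.5000 payoff=0.0000 vs cont=5.3784 → 5.3784 [wait]  ⇒ S*(0)=-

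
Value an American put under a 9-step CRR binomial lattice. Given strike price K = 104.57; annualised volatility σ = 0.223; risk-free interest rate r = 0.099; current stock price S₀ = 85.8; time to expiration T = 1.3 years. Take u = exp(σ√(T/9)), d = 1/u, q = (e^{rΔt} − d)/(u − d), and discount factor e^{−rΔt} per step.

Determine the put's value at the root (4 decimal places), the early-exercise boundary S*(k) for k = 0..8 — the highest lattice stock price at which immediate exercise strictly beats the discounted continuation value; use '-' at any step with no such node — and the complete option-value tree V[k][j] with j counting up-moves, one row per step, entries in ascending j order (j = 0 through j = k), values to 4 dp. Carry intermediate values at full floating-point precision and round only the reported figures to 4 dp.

price = 18.7700
boundary = 85.8000 78.8278 85.8000 78.8278 85.8000 78.8278 85.8000 93.3889 85.8000
tree:
18.7700
25.7422 12.0169
32.1478 18.7700 7.0969
38.0329 25.7422 11.7382 3.6857
43.4397 32.1478 18.7700 6.5954 1.5276
48.4072 38.0329 25.7422 11.3844 3.0573 0.3827
52.9711 43.4397 32.1478 18.7700 5.9586 0.8897 0.0000
57.1641 48.4072 38.0329 25.7422 11.1811 2.0685 0.0000 0.0000
61.0163 52.9711 43.4397 32.1478 18.7700 4.8092 0.0000 0.0000 0.0000
64.5555 57.1641 48.4072 38.0329 25.7422 11.1811 0.0000 0.0000 0.0000 0.0000

Δt=0.14444  u=1.08845  d=0.91874  q=0.56369  discount=0.98580
step 9 (expiry): payoffs max(K−S,0) = 64.5555 57.1641 48.4072 38.0329 25.7422 11.1811 0.0000 0.0000 0.0000 0.0000
step 8: (k=8,j=0): S=43.5537, (K−S)⁺=61.0163, hold=59.5316 ⇒ V=61.0163 exercise | (k=8,j=1): S=51.5989, (K−S)⁺=52.9711, hold=51.4864 ⇒ V=52.9711 exercise | (k=8,j=2): S=61.1303, (K−S)⁺=43.4397, hold=41.9550 ⇒ V=43.4397 exercise | (k=8,j=3): S=72.4222, (K−S)⁺=32.1478, hold=30.6631 ⇒ V=32.1478 exercise | (k=8,j=4): S=85.8000, (K−S)⁺=18.7700, hold=17.2853 ⇒ V=18.7700 exercise | (k=8,j=5): S=101.6489, (K−S)⁺=2.9211, hold=4.8092 ⇒ V=4.8092 continue | (k=8,j=6): S=120.4255, (K−S)⁺=0.0000, hold=0.0000 ⇒ V=0.0000 continue | (k=8,j=7): S=142.6704, (K−S)⁺=0.0000, hold=0.0000 ⇒ V=0.0000 continue | (k=8,j=8): S=169.0244, (K−S)⁺=0.0000, hold=0.0000 ⇒ V=0.0000 continue  boundary S*=85.8000
step 7: (k=7,j=0): S=47.4059, (K−S)⁺=57.1641, hold=55.6793 ⇒ V=57.1641 exercise | (k=7,j=1): S=56.1628, (K−S)⁺=48.4072, hold=46.9225 ⇒ V=48.4072 exercise | (k=7,j=2): S=66.5371, (K−S)⁺=38.0329, hold=36.5482 ⇒ V=38.0329 exercise | (k=7,j=3): S=78.8278, (K−S)⁺=25.7422, hold=24.2575 ⇒ V=25.7422 exercise | (k=7,j=4): S=93.3889, (K−S)⁺=11.1811, hold=10.7456 ⇒ V=11.1811 exercise | (k=7,j=5): S=110.6396, (K−S)⁺=0.0000, hold=2.0685 ⇒ V=2.0685 continue | (k=7,j=6): S=131.0769, (K−S)⁺=0.0000, hold=0.0000 ⇒ V=0.0000 continue | (k=7,j=7): S=155.2894, (K−S)⁺=0.0000, hold=0.0000 ⇒ V=0.0000 continue  boundary S*=93.3889
step 6: (k=6,j=0): S=51.5989, (K−S)⁺=52.9711, hold=51.4864 ⇒ V=52.9711 exercise | (k=6,j=1): S=61.1303, (K−S)⁺=43.4397, hold=41.9550 ⇒ V=43.4397 exercise | (k=6,j=2): S=72.4222, (K−S)⁺=32.1478, hold=30.6631 ⇒ V=32.1478 exercise | (k=6,j=3): S=85.8000, (K−S)⁺=18.7700, hold=17.2853 ⇒ V=18.7700 exercise | (k=6,j=4): S=101.6489, (K−S)⁺=2.9211, hold=5.9586 ⇒ V=5.9586 continue | (k=6,j=5): S=120.4255, (K−S)⁺=0.0000, hold=0.8897 ⇒ V=0.8897 continue | (k=6,j=6): S=142.6704, (K−S)⁺=0.0000, hold=0.0000 ⇒ V=0.0000 continue  boundary S*=85.8000
step 5: (k=5,j=0): S=56.1628, (K−S)⁺=48.4072, hold=46.9225 ⇒ V=48.4072 exercise | (k=5,j=1): S=66.5371, (K−S)⁺=38.0329, hold=36.5482 ⇒ V=38.0329 exercise | (k=5,j=2): S=78.8278, (K−S)⁺=25.7422, hold=24.2575 ⇒ V=25.7422 exercise | (k=5,j=3): S=93.3889, (K−S)⁺=11.1811, hold=11.3844 ⇒ V=11.3844 continue | (k=5,j=4): S=110.6396, (K−S)⁺=0.0000, hold=3.0573 ⇒ V=3.0573 continue | (k=5,j=5): S=131.0769, (K−S)⁺=0.0000, hold=0.3827 ⇒ V=0.3827 continue  boundary S*=78.8278
step 4: (k=4,j=0): S=61.1303, (K−S)⁺=43.4397, hold=41.9550 ⇒ V=43.4397 exercise | (k=4,j=1): S=72.4222, (K−S)⁺=32.1478, hold=30.6631 ⇒ V=32.1478 exercise | (k=4,j=2): S=85.8000, (K−S)⁺=18.7700, hold=17.3982 ⇒ V=18.7700 exercise | (k=4,j=3): S=101.6489, (K−S)⁺=2.9211, hold=6.5954 ⇒ V=6.5954 continue | (k=4,j=4): S=120.4255, (K−S)⁺=0.0000, hold=1.5276 ⇒ V=1.5276 continue  boundary S*=85.8000
step 3: (k=3,j=0): S=66.5371, (K−S)⁺=38.0329, hold=36.5482 ⇒ V=38.0329 exercise | (k=3,j=1): S=78.8278, (K−S)⁺=25.7422, hold=24.2575 ⇒ V=25.7422 exercise | (k=3,j=2): S=93.3889, (K−S)⁺=11.1811, hold=11.7382 ⇒ V=11.7382 continue | (k=3,j=3): S=110.6396, (K−S)⁺=0.0000, hold=3.6857 ⇒ V=3.6857 continue  boundary S*=78.8278
step 2: (k=2,j=0): S=72.4222, (K−S)⁺=32.1478, hold=30.6631 ⇒ V=32.1478 exercise | (k=2,j=1): S=85.8000, (K−S)⁺=18.7700, hold=17.5949 ⇒ V=18.7700 exercise | (k=2,j=2): S=101.6489, (K−S)⁺=2.9211, hold=7.0969 ⇒ V=7.0969 continue  boundary S*=85.8000
step 1: (k=1,j=0): S=78.8278, (K−S)⁺=25.7422, hold=24.2575 ⇒ V=25.7422 exercise | (k=1,j=1): S=93.3889, (K−S)⁺=11.1811, hold=12.0169 ⇒ V=12.0169 continue  boundary S*=78.8278
step 0: (k=0,j=0): S=85.8000, (K−S)⁺=18.7700, hold=17.7497 ⇒ V=18.7700 exercise  boundary S*=85.8000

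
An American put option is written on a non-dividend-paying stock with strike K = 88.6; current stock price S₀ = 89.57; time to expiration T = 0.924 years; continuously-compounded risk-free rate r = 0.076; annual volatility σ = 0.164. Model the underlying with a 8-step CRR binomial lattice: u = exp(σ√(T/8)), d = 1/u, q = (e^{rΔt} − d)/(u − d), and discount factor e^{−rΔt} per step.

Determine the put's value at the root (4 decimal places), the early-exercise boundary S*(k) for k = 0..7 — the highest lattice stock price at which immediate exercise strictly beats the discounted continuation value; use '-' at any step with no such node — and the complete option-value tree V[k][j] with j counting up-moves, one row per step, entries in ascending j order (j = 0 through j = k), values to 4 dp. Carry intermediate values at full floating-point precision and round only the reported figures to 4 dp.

price = 3.1260
boundary = - - 80.1219 75.7784 80.1219 75.7784 80.1219 84.7143
tree:
3.1260
5.2371 1.5501
8.4781 2.8248 0.5934
12.8216 4.9905 1.2023 0.1342
16.9297 8.4781 2.3845 0.3113 0.0000
20.8150 12.8216 4.5931 0.7221 0.0000 0.0000
24.4897 16.9297 8.4781 1.6750 0.0000 0.0000 0.0000
27.9652 20.8150 12.8216 3.8857 0.0000 0.0000 0.0000 0.0000
31.2523 24.4897 16.9297 8.4781 0.0000 0.0000 0.0000 0.0000 0.0000

params: Δt=0.11550 u=1.05732 d=0.94579 q=0.56512 e^(-rΔt)=0.99126
t_8 payoffs: 31.2523 24.4897 16.9297 8.4781 0.0000 0.0000 0.0000 0.0000 0.0000
t_7: node(7,0) S=60.6348 payoff=27.9652 vs cont=27.1909 → 27.9652 [stop]  node(7,1) S=67.7850 payoff=20.8150 vs cont=20.0407 → 20.8150 [stop]  node(7,2) S=75.7784 payoff=12.8216 vs cont=12.0473 → 12.8216 [stop]  node(7,3) S=84.7143 payoff=3.8857 vs cont=3.6547 → 3.8857 [stop]  node(7,4) S=94.7040 payoff=0.0000 vs cont=0.0000 → 0.0000 [wait]  node(7,5) S=105.8717 payoff=0.0000 vs cont=0.0000 → 0.0000 [wait]  node(7,6) S=118.3563 payoff=0.0000 vs cont=0.0000 → 0.0000 [wait]  node(7,7) S=132.3132 payoff=0.0000 vs cont=0.0000 → 0.0000 [wait]  ⇒ S*(7)=84.7143
t_6: node(6,0) S=64.1103 payoff=24.4897 vs cont=23.7154 → 24.4897 [stop]  node(6,1) S=71.6703 payoff=16.9297 vs cont=16.1553 → 16.9297 [stop]  node(6,2) S=80.1219 payoff=8.4781 vs cont=7.7038 → 8.4781 [stop]  node(6,3) S=89.5700 payoff=0.0000 vs cont=1.6750 → 1.6750 [wait]  node(6,4) S=100.1323 payoff=0.0000 vs cont=0.0000 → 0.0000 [wait]  node(6,5) S=111.9401 payoff=0.0000 vs cont=0.0000 → 0.0000 [wait]  node(6,6) S=125.1403 payoff=0.0000 vs cont=0.0000 → 0.0000 [wait]  ⇒ S*(6)=80.1219
t_5: node(5,0) S=67.7850 payoff=20.8150 vs cont=20.0407 → 20.8150 [stop]  node(5,1) S=75.7784 payoff=12.8216 vs cont=12.0473 → 12.8216 [stop]  node(5,2) S=84.7143 payoff=3.8857 vs cont=4.5931 → 4.5931 [wait]  node(5,3) S=94.7040 payoff=0.0000 vs cont=0.7221 → 0.7221 [wait]  node(5,4) S=105.8717 payoff=0.0000 vs cont=0.0000 → 0.0000 [wait]  node(5,5) S=118.3563 payoff=0.0000 vs cont=0.0000 → 0.0000 [wait]  ⇒ S*(5)=75.7784
t_4: node(4,0) S=71.6703 payoff=16.9297 vs cont=16.1553 → 16.9297 [stop]  node(4,1) S=80.1219 payoff=8.4781 vs cont=8.1001 → 8.4781 [stop]  node(4,2) S=89.5700 payoff=0.0000 vs cont=2.3845 → 2.3845 [wait]  node(4,3) S=100.1323 payoff=0.0000 vs cont=0.3113 → 0.3113 [wait]  node(4,4) S=111.9401 payoff=0.0000 vs cont=0.0000 → 0.0000 [wait]  ⇒ S*(4)=80.1219
t_3: node(3,0) S=75.7784 payoff=12.8216 vs cont=12.0473 → 12.8216 [stop]  node(3,1) S=84.7143 payoff=3.8857 vs cont=4.9905 → 4.9905 [wait]  node(3,2) S=94.7040 payoff=0.0000 vs cont=1.2023 → 1.2023 [wait]  node(3,3) S=105.8717 payoff=0.0000 vs cont=0.1342 → 0.1342 [wait]  ⇒ S*(3)=75.7784
t_2: node(2,0) S=80.1219 payoff=8.4781 vs cont=8.3227 → 8.4781 [stop]  node(2,1) S=89.5700 payoff=0.0000 vs cont=2.8248 → 2.8248 [wait]  node(2,2) S=100.1323 payoff=0.0000 vs cont=0.5934 → 0.5934 [wait]  ⇒ S*(2)=80.1219
t_1: node(1,0) S=84.7143 payoff=3.8857 vs cont=5.2371 → 5.2371 [wait]  node(1,1) S=94.7040 payoff=0.0000 vs cont=1.5501 → 1.5501 [wait]  ⇒ S*(1)=-
t_0: node(0,0) S=89.5700 payoff=0.0000 vs cont=3.1260 → 3.1260 [wait]  ⇒ S*(0)=-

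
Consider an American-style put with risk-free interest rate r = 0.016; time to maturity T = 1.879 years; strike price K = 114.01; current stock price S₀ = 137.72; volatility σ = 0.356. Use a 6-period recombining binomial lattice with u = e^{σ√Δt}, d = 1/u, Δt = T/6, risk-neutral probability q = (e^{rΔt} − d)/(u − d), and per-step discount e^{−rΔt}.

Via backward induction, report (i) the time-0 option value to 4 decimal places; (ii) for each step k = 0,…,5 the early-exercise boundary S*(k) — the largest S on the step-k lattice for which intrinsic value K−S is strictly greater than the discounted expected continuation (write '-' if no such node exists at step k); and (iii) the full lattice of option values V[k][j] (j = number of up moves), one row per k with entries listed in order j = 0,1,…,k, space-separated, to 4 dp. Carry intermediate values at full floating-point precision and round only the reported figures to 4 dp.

price = 13.7146
boundary = - - - - 62.0744 75.7589
tree:
13.7146
20.1818 6.3591
28.8143 10.3838 1.7580
39.6143 16.5948 3.2894 0.0000
51.9356 25.7470 6.1550 0.0000 0.0000
63.1482 38.2511 11.5169 0.0000 0.0000 0.0000
72.3355 51.9356 21.5498 0.0000 0.0000 0.0000 0.0000

Δt=0.31317  u=1.22045  d=0.81937  q=0.46288  discount=0.99500
step 6 (expiry): payoffs max(K−S,0) = 72.3355 51.9356 21.5498 0.0000 0.0000 0.0000 0.0000
step 5: (k=5,j=0): S=50.8618, (K−S)⁺=63.1482, hold=62.5784 ⇒ V=63.1482 exercise | (k=5,j=1): S=75.7589, (K−S)⁺=38.2511, hold=37.6813 ⇒ V=38.2511 exercise | (k=5,j=2): S=112.8433, (K−S)⁺=1.1667, hold=11.5169 ⇒ V=11.5169 continue | (k=5,j=3): S=168.0808, (K−S)⁺=0.0000, hold=0.0000 ⇒ V=0.0000 continue | (k=5,j=4): S=250.3573, (K−S)⁺=0.0000, hold=0.0000 ⇒ V=0.0000 continue | (k=5,j=5): S=372.9087, (K−S)⁺=0.0000, hold=0.0000 ⇒ V=0.0000 continue  boundary S*=75.7589
step 4: (k=4,j=0): S=62.0744, (K−S)⁺=51.9356, hold=51.3658 ⇒ V=51.9356 exercise | (k=4,j=1): S=92.4602, (K−S)⁺=21.5498, hold=25.7470 ⇒ V=25.7470 continue | (k=4,j=2): S=137.7200, (K−S)⁺=0.0000, hold=6.1550 ⇒ V=6.1550 continue | (k=4,j=3): S=205.1347, (K−S)⁺=0.0000, hold=0.0000 ⇒ V=0.0000 continue | (k=4,j=4): S=305.5494, (K−S)⁺=0.0000, hold=0.0000 ⇒ V=0.0000 continue  boundary S*=62.0744
step 3: (k=3,j=0): S=75.7589, (K−S)⁺=38.2511, hold=39.6143 ⇒ V=39.6143 continue | (k=3,j=1): S=112.8433, (K−S)⁺=1.1667, hold=16.5948 ⇒ V=16.5948 continue | (k=3,j=2): S=168.0808, (K−S)⁺=0.0000, hold=3.2894 ⇒ V=3.2894 continue | (k=3,j=3): S=250.3573, (K−S)⁺=0.0000, hold=0.0000 ⇒ V=0.0000 continue  boundary S*=-
step 2: (k=2,j=0): S=92.4602, (K−S)⁺=21.5498, hold=28.8143 ⇒ V=28.8143 continue | (k=2,j=1): S=137.7200, (K−S)⁺=0.0000, hold=10.3838 ⇒ V=10.3838 continue | (k=2,j=2): S=205.1347, (K−S)⁺=0.0000, hold=1.7580 ⇒ V=1.7580 continue  boundary S*=-
step 1: (k=1,j=0): S=112.8433, (K−S)⁺=1.1667, hold=20.1818 ⇒ V=20.1818 continue | (k=1,j=1): S=168.0808, (K−S)⁺=0.0000, hold=6.3591 ⇒ V=6.3591 continue  boundary S*=-
step 0: (k=0,j=0): S=137.7200, (K−S)⁺=0.0000, hold=13.7146 ⇒ V=13.7146 continue  boundary S*=-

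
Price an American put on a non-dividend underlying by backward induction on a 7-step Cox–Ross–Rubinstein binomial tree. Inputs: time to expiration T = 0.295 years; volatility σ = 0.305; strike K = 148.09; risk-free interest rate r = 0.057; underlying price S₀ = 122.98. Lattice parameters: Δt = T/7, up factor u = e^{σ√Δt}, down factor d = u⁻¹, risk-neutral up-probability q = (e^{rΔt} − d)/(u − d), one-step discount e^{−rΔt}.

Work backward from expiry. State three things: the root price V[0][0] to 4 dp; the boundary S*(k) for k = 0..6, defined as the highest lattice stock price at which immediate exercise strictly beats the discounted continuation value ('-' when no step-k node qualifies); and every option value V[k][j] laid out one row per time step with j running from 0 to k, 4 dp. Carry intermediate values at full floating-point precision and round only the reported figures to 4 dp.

Δt=0.04214, u=1.06461, d=0.93931, q=0.50355, disc=e^(-rΔt)=0.99760
k=7 terminal: V=max(K-S,0) → 68.7507 58.1666 46.1704 32.5740 17.1637 0.0000 0.0000 0.0000
k=6: j=0 S=84.4657 intr=63.6243 cont=63.2689 V=63.6243[EX]; j=1 S=95.7338 intr=52.3562 cont=52.0009 V=52.3562[EX]; j=2 S=108.5050 intr=39.5850 cont=39.2297 V=39.5850[EX]; j=3 S=122.9800 intr=25.1100 cont=24.7547 V=25.1100[EX]; j=4 S=139.3860 intr=8.7040 cont=8.5006 V=8.7040[EX]; j=5 S=157.9806 intr=0.0000 cont=0.0000 V=0.0000[hold]; j=6 S=179.0558 intr=0.0000 cont=0.0000 V=0.0000[hold]  S*(6)=139.3860
k=5: j=0 S=89.9234 intr=58.1666 cont=57.8113 V=58.1666[EX]; j=1 S=101.9196 intr=46.1704 cont=45.8151 V=46.1704[EX]; j=2 S=115.5160 intr=32.5740 cont=32.2187 V=32.5740[EX]; j=3 S=130.9263 intr=17.1637 cont=16.8084 V=17.1637[EX]; j=4 S=148.3923 intr=0.0000 cont=4.3108 V=4.3108[hold]; j=5 S=168.1884 intr=0.0000 cont=0.0000 V=0.0000[hold]  S*(5)=130.9263
k=4: j=0 S=95.7338 intr=52.3562 cont=52.0009 V=52.3562[EX]; j=1 S=108.5050 intr=39.5850 cont=39.2297 V=39.5850[EX]; j=2 S=122.9800 intr=25.1100 cont=24.7547 V=25.1100[EX]; j=3 S=139.3860 intr=8.7040 cont=10.6660 V=10.6660[hold]; j=4 S=157.9806 intr=0.0000 cont=2.1350 V=2.1350[hold]  S*(4)=122.9800
k=3: j=0 S=101.9196 intr=46.1704 cont=45.8151 V=46.1704[EX]; j=1 S=115.5160 intr=32.5740 cont=32.2187 V=32.5740[EX]; j=2 S=130.9263 intr=17.1637 cont=17.7940 V=17.7940[hold]; j=3 S=148.3923 intr=0.0000 cont=6.3550 V=6.3550[hold]  S*(3)=115.5160
k=2: j=0 S=108.5050 intr=39.5850 cont=39.2297 V=39.5850[EX]; j=1 S=122.9800 intr=25.1100 cont=25.0713 V=25.1100[EX]; j=2 S=139.3860 intr=8.7040 cont=12.0051 V=12.0051[hold]  S*(2)=122.9800
k=1: j=0 S=115.5160 intr=32.5740 cont=32.2187 V=32.5740[EX]; j=1 S=130.9263 intr=17.1637 cont=18.4667 V=18.4667[hold]  S*(1)=115.5160
k=0: j=0 S=122.9800 intr=25.1100 cont=25.4092 V=25.4092[hold]  S*(0)=-

price = 25.4092
boundary = - 115.5160 122.9800 115.5160 122.9800 130.9263 139.3860
tree:
25.4092
32.5740 18.4667
39.5850 25.1100 12.0051
46.1704 32.5740 17.7940 6.3550
52.3562 39.5850 25.1100 10.6660 2.1350
58.1666 46.1704 32.5740 17.1637 4.3108 0.0000
63.6243 52.3562 39.5850 25.1100 8.7040 0.0000 0.0000
68.7507 58.1666 46.1704 32.5740 17.1637 0.0000 0.0000 0.0000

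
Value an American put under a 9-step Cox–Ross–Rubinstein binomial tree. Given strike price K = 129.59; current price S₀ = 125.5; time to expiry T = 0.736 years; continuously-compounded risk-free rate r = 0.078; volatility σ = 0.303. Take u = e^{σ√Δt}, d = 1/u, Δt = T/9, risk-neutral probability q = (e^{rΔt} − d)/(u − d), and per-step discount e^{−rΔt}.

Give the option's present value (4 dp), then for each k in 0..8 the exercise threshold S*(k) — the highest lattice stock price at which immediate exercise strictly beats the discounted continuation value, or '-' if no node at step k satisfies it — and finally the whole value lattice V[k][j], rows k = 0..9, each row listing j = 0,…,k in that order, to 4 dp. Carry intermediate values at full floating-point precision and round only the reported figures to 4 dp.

Δt=0.08178  u=1.09051  d=0.91700  q=0.51523  discount=0.99364
step 9 (expiry): payoffs max(K−S,0) = 72.0506 61.1630 48.2153 32.8177 14.5066 0.0000 0.0000 0.0000 0.0000 0.0000
step 8: (k=8,j=0): S=62.7475, (K−S)⁺=66.8425, hold=66.0185 ⇒ V=66.8425 exercise | (k=8,j=1): S=74.6205, (K−S)⁺=54.9695, hold=54.1455 ⇒ V=54.9695 exercise | (k=8,j=2): S=88.7401, (K−S)⁺=40.8499, hold=40.0259 ⇒ V=40.8499 exercise | (k=8,j=3): S=105.5315, (K−S)⁺=24.0585, hold=23.2346 ⇒ V=24.0585 exercise | (k=8,j=4): S=125.5000, (K−S)⁺=4.0900, hold=6.9876 ⇒ V=6.9876 continue | (k=8,j=5): S=149.2470, (K−S)⁺=0.0000, hold=0.0000 ⇒ V=0.0000 continue | (k=8,j=6): S=177.4873, (K−S)⁺=0.0000, hold=0.0000 ⇒ V=0.0000 continue | (k=8,j=7): S=211.0713, (K−S)⁺=0.0000, hold=0.0000 ⇒ V=0.0000 continue | (k=8,j=8): S=251.0099, (K−S)⁺=0.0000, hold=0.0000 ⇒ V=0.0000 continue  boundary S*=105.5315
step 7: (k=7,j=0): S=68.4270, (K−S)⁺=61.1630, hold=60.3390 ⇒ V=61.1630 exercise | (k=7,j=1): S=81.3747, (K−S)⁺=48.2153, hold=47.3914 ⇒ V=48.2153 exercise | (k=7,j=2): S=96.7723, (K−S)⁺=32.8177, hold=31.9937 ⇒ V=32.8177 exercise | (k=7,j=3): S=115.0834, (K−S)⁺=14.5066, hold=15.1660 ⇒ V=15.1660 continue | (k=7,j=4): S=136.8594, (K−S)⁺=0.0000, hold=3.3658 ⇒ V=3.3658 continue | (k=7,j=5): S=162.7558, (K−S)⁺=0.0000, hold=0.0000 ⇒ V=0.0000 continue | (k=7,j=6): S=193.5522, (K−S)⁺=0.0000, hold=0.0000 ⇒ V=0.0000 continue | (k=7,j=7): S=230.1760, (K−S)⁺=0.0000, hold=0.0000 ⇒ V=0.0000 continue  boundary S*=96.7723
step 6: (k=6,j=0): S=74.6205, (K−S)⁺=54.9695, hold=54.1455 ⇒ V=54.9695 exercise | (k=6,j=1): S=88.7401, (K−S)⁺=40.8499, hold=40.0259 ⇒ V=40.8499 exercise | (k=6,j=2): S=105.5315, (K−S)⁺=24.0585, hold=23.5722 ⇒ V=24.0585 exercise | (k=6,j=3): S=125.5000, (K−S)⁺=4.0900, hold=9.0284 ⇒ V=9.0284 continue | (k=6,j=4): S=149.2470, (K−S)⁺=0.0000, hold=1.6213 ⇒ V=1.6213 continue | (k=6,j=5): S=177.4873, (K−S)⁺=0.0000, hold=0.0000 ⇒ V=0.0000 continue | (k=6,j=6): S=211.0713, (K−S)⁺=0.0000, hold=0.0000 ⇒ V=0.0000 continue  boundary S*=105.5315
step 5: (k=5,j=0): S=81.3747, (K−S)⁺=48.2153, hold=47.3914 ⇒ V=48.2153 exercise | (k=5,j=1): S=96.7723, (K−S)⁺=32.8177, hold=31.9937 ⇒ V=32.8177 exercise | (k=5,j=2): S=115.0834, (K−S)⁺=14.5066, hold=16.2108 ⇒ V=16.2108 continue | (k=5,j=3): S=136.8594, (K−S)⁺=0.0000, hold=5.1789 ⇒ V=5.1789 continue | (k=5,j=4): S=162.7558, (K−S)⁺=0.0000, hold=0.7810 ⇒ V=0.7810 continue | (k=5,j=5): S=193.5522, (K−S)⁺=0.0000, hold=0.0000 ⇒ V=0.0000 continue  boundary S*=96.7723
step 4: (k=4,j=0): S=88.7401, (K−S)⁺=40.8499, hold=40.0259 ⇒ V=40.8499 exercise | (k=4,j=1): S=105.5315, (K−S)⁺=24.0585, hold=24.1071 ⇒ V=24.1071 continue | (k=4,j=2): S=125.5000, (K−S)⁺=4.0900, hold=10.4599 ⇒ V=10.4599 continue | (k=4,j=3): S=149.2470, (K−S)⁺=0.0000, hold=2.8944 ⇒ V=2.8944 continue | (k=4,j=4): S=177.4873, (K−S)⁺=0.0000, hold=0.3762 ⇒ V=0.3762 continue  boundary S*=88.7401
step 3: (k=3,j=0): S=96.7723, (K−S)⁺=32.8177, hold=32.0186 ⇒ V=32.8177 exercise | (k=3,j=1): S=115.0834, (K−S)⁺=14.5066, hold=16.9671 ⇒ V=16.9671 continue | (k=3,j=2): S=136.8594, (K−S)⁺=0.0000, hold=6.5202 ⇒ V=6.5202 continue | (k=3,j=3): S=162.7558, (K−S)⁺=0.0000, hold=1.5868 ⇒ V=1.5868 continue  boundary S*=96.7723
step 2: (k=2,j=0): S=105.5315, (K−S)⁺=24.0585, hold=24.4942 ⇒ V=24.4942 continue | (k=2,j=1): S=125.5000, (K−S)⁺=4.0900, hold=11.5109 ⇒ V=11.5109 continue | (k=2,j=2): S=149.2470, (K−S)⁺=0.0000, hold=3.9531 ⇒ V=3.9531 continue  boundary S*=-
step 1: (k=1,j=0): S=115.0834, (K−S)⁺=14.5066, hold=17.6916 ⇒ V=17.6916 continue | (k=1,j=1): S=136.8594, (K−S)⁺=0.0000, hold=7.5684 ⇒ V=7.5684 continue  boundary S*=-
step 0: (k=0,j=0): S=125.5000, (K−S)⁺=4.0900, hold=12.3965 ⇒ V=12.3965 continue  boundary S*=-

price = 12.3965
boundary = - - - 96.7723 88.7401 96.7723 105.5315 96.7723 105.5315
tree:
12.3965
17.6916 7.5684
24.4942 11.5109 3.9531
32.8177 16.9671 6.5202 1.5868
40.8499 24.1071 10.4599 2.8944 0.3762
48.2153 32.8177 16.2108 5.1789 0.7810 0.0000
54.9695 40.8499 24.0585 9.0284 1.6213 0.0000 0.0000
61.1630 48.2153 32.8177 15.1660 3.3658 0.0000 0.0000 0.0000
66.8425 54.9695 40.8499 24.0585 6.9876 0.0000 0.0000 0.0000 0.0000
72.0506 61.1630 48.2153 32.8177 14.5066 0.0000 0.0000 0.0000 0.0000 0.0000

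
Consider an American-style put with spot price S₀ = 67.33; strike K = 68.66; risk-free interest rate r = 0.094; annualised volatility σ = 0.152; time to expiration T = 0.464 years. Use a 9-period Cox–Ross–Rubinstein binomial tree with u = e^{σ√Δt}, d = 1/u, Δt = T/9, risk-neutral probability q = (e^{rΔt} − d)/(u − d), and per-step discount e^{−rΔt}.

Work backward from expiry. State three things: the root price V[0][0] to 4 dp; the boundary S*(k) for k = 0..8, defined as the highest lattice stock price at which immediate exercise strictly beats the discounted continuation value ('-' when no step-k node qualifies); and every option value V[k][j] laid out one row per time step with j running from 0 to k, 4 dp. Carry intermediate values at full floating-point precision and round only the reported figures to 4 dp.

Δt=0.05156, u=1.03512, d=0.96608, q=0.56174, disc=e^(-rΔt)=0.99517
k=9 terminal: V=max(K-S,0) → 19.3074 15.7805 12.0015 7.9525 3.6141 0.0000 0.0000 0.0000 0.0000 0.0000
k=8: j=0 S=51.0856 intr=17.5744 cont=17.2425 V=17.5744[EX]; j=1 S=54.7364 intr=13.9236 cont=13.5917 V=13.9236[EX]; j=2 S=58.6481 intr=10.0119 cont=9.6800 V=10.0119[EX]; j=3 S=62.8393 intr=5.8207 cont=5.4888 V=5.8207[EX]; j=4 S=67.3300 intr=1.3300 cont=1.5763 V=1.5763[hold]; j=5 S=72.1417 intr=0.0000 cont=0.0000 V=0.0000[hold]; j=6 S=77.2972 intr=0.0000 cont=0.0000 V=0.0000[hold]; j=7 S=82.8211 intr=0.0000 cont=0.0000 V=0.0000[hold]; j=8 S=88.7398 intr=0.0000 cont=0.0000 V=0.0000[hold]  S*(8)=62.8393
k=7: j=0 S=52.8795 intr=15.7805 cont=15.4486 V=15.7805[EX]; j=1 S=56.6585 intr=12.0015 cont=11.6696 V=12.0015[EX]; j=2 S=60.7075 intr=7.9525 cont=7.6206 V=7.9525[EX]; j=3 S=65.0459 intr=3.6141 cont=3.4198 V=3.6141[EX]; j=4 S=69.6943 intr=0.0000 cont=0.6875 V=0.6875[hold]; j=5 S=74.6749 intr=0.0000 cont=0.0000 V=0.0000[hold]; j=6 S=80.0115 intr=0.0000 cont=0.0000 V=0.0000[hold]; j=7 S=85.7294 intr=0.0000 cont=0.0000 V=0.0000[hold]  S*(7)=65.0459
k=6: j=0 S=54.7364 intr=13.9236 cont=13.5917 V=13.9236[EX]; j=1 S=58.6481 intr=10.0119 cont=9.6800 V=10.0119[EX]; j=2 S=62.8393 intr=5.8207 cont=5.4888 V=5.8207[EX]; j=3 S=67.3300 intr=1.3300 cont=1.9606 V=1.9606[hold]; j=4 S=72.1417 intr=0.0000 cont=0.2998 V=0.2998[hold]; j=5 S=77.2972 intr=0.0000 cont=0.0000 V=0.0000[hold]; j=6 S=82.8211 intr=0.0000 cont=0.0000 V=0.0000[hold]  S*(6)=62.8393
k=5: j=0 S=56.6585 intr=12.0015 cont=11.6696 V=12.0015[EX]; j=1 S=60.7075 intr=7.9525 cont=7.6206 V=7.9525[EX]; j=2 S=65.0459 intr=3.6141 cont=3.6347 V=3.6347[hold]; j=3 S=69.6943 intr=0.0000 cont=1.0227 V=1.0227[hold]; j=4 S=74.6749 intr=0.0000 cont=0.1308 V=0.1308[hold]; j=5 S=80.0115 intr=0.0000 cont=0.0000 V=0.0000[hold]  S*(5)=60.7075
k=4: j=0 S=58.6481 intr=10.0119 cont=9.6800 V=10.0119[EX]; j=1 S=62.8393 intr=5.8207 cont=5.5003 V=5.8207[EX]; j=2 S=67.3300 intr=1.3300 cont=2.1570 V=2.1570[hold]; j=3 S=72.1417 intr=0.0000 cont=0.5192 V=0.5192[hold]; j=4 S=77.2972 intr=0.0000 cont=0.0570 V=0.0570[hold]  S*(4)=62.8393
k=3: j=0 S=60.7075 intr=7.9525 cont=7.6206 V=7.9525[EX]; j=1 S=65.0459 intr=3.6141 cont=3.7445 V=3.7445[hold]; j=2 S=69.6943 intr=0.0000 cont=1.2310 V=1.2310[hold]; j=3 S=74.6749 intr=0.0000 cont=0.2583 V=0.2583[hold]  S*(3)=60.7075
k=2: j=0 S=62.8393 intr=5.8207 cont=5.5617 V=5.8207[EX]; j=1 S=67.3300 intr=1.3300 cont=2.3213 V=2.3213[hold]; j=2 S=72.1417 intr=0.0000 cont=0.6813 V=0.6813[hold]  S*(2)=62.8393
k=1: j=0 S=65.0459 intr=3.6141 cont=3.8363 V=3.8363[hold]; j=1 S=69.6943 intr=0.0000 cont=1.3933 V=1.3933[hold]  S*(1)=-
k=0: j=0 S=67.3300 intr=1.3300 cont=2.4520 V=2.4520[hold]  S*(0)=-

price = 2.4520
boundary = - - 62.8393 60.7075 62.8393 60.7075 62.8393 65.0459 62.8393
tree:
2.4520
3.8363 1.3933
5.8207 2.3213 0.6813
7.9525 3.7445 1.2310 0.2583
10.0119 5.8207 2.1570 0.5192 0.0570
12.0015 7.9525 3.6347 1.0227 0.1308 0.0000
13.9236 10.0119 5.8207 1.9606 0.2998 0.0000 0.0000
15.7805 12.0015 7.9525 3.6141 0.6875 0.0000 0.0000 0.0000
17.5744 13.9236 10.0119 5.8207 1.5763 0.0000 0.0000 0.0000 0.0000
19.3074 15.7805 12.0015 7.9525 3.6141 0.0000 0.0000 0.0000 0.0000 0.0000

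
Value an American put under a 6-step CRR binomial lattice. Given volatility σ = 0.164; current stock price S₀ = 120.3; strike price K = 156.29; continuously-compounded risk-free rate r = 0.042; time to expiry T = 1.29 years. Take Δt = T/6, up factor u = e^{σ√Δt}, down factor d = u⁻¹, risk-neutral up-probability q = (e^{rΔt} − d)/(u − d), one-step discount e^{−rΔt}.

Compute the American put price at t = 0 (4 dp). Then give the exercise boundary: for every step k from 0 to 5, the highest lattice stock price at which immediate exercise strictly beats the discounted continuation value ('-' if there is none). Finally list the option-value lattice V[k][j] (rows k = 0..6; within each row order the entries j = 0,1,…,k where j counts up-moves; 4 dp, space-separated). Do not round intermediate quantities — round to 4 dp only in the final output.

Δt=0.21500, u=1.07901, d=0.92678, q=0.54058, disc=e^(-rΔt)=0.99101
k=6 terminal: V=max(K-S,0) → 80.0622 67.5408 52.9627 35.9900 16.2293 0.0000 0.0000
k=5: j=0 S=82.2506 intr=74.0394 cont=72.6345 V=74.0394[EX]; j=1 S=95.7612 intr=60.5288 cont=59.1239 V=60.5288[EX]; j=2 S=111.4911 intr=44.7989 cont=43.3939 V=44.7989[EX]; j=3 S=129.8049 intr=26.4851 cont=25.0802 V=26.4851[EX]; j=4 S=151.1269 intr=5.1631 cont=7.3890 V=7.3890[hold]; j=5 S=175.9513 intr=0.0000 cont=0.0000 V=0.0000[hold]  S*(5)=129.8049
k=4: j=0 S=88.7492 intr=67.5408 cont=66.1359 V=67.5408[EX]; j=1 S=103.3273 intr=52.9627 cont=51.5578 V=52.9627[EX]; j=2 S=120.3000 intr=35.9900 cont=34.5851 V=35.9900[EX]; j=3 S=140.0607 intr=16.2293 cont=16.0168 V=16.2293[EX]; j=4 S=163.0674 intr=0.0000 cont=3.3641 V=3.3641[hold]  S*(4)=140.0607
k=3: j=0 S=95.7612 intr=60.5288 cont=59.1239 V=60.5288[EX]; j=1 S=111.4911 intr=44.7989 cont=43.3939 V=44.7989[EX]; j=2 S=129.8049 intr=26.4851 cont=25.0802 V=26.4851[EX]; j=3 S=151.1269 intr=5.1631 cont=9.1912 V=9.1912[hold]  S*(3)=129.8049
k=2: j=0 S=103.3273 intr=52.9627 cont=51.5578 V=52.9627[EX]; j=1 S=120.3000 intr=35.9900 cont=34.5851 V=35.9900[EX]; j=2 S=140.0607 intr=16.2293 cont=16.9823 V=16.9823[hold]  S*(2)=120.3000
k=1: j=0 S=111.4911 intr=44.7989 cont=43.3939 V=44.7989[EX]; j=1 S=129.8049 intr=26.4851 cont=25.4836 V=26.4851[EX]  S*(1)=129.8049
k=0: j=0 S=120.3000 intr=35.9900 cont=34.5851 V=35.9900[EX]  S*(0)=120.3000

price = 35.9900
boundary = 120.3000 129.8049 120.3000 129.8049 140.0607 129.8049
tree:
35.9900
44.7989 26.4851
52.9627 35.9900 16.9823
60.5288 44.7989 26.4851 9.1912
67.5408 52.9627 35.9900 16.2293 3.3641
74.0394 60.5288 44.7989 26.4851 7.3890 0.0000
80.0622 67.5408 52.9627 35.9900 16.2293 0.0000 0.0000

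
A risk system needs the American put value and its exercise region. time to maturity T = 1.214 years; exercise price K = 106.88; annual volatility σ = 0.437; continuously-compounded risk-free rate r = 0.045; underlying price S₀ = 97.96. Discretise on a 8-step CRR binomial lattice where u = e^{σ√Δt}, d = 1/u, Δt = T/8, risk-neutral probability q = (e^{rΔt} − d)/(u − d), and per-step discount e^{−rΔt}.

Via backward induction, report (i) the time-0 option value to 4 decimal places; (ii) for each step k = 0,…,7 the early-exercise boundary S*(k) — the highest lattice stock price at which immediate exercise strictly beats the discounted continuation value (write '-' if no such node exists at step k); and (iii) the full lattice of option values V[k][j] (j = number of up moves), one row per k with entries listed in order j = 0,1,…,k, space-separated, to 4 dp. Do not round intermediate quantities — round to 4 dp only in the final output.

Δt=0.15175, u=1.18558, d=0.84347, q=0.47757, disc=e^(-rΔt)=0.99319
k=8 terminal: V=max(K-S,0) → 81.7845 71.6056 57.2982 37.1876 8.9200 0.0000 0.0000 0.0000 0.0000
k=7: j=0 S=29.7528 intr=77.1272 cont=76.3998 V=77.1272[EX]; j=1 S=41.8207 intr=65.0593 cont=64.3320 V=65.0593[EX]; j=2 S=58.7833 intr=48.0967 cont=47.3693 V=48.0967[EX]; j=3 S=82.6261 intr=24.2539 cont=23.5265 V=24.2539[EX]; j=4 S=116.1396 intr=0.0000 cont=4.6283 V=4.6283[hold]; j=5 S=163.2464 intr=0.0000 cont=0.0000 V=0.0000[hold]; j=6 S=229.4599 intr=0.0000 cont=0.0000 V=0.0000[hold]; j=7 S=322.5299 intr=0.0000 cont=0.0000 V=0.0000[hold]  S*(7)=82.6261
k=6: j=0 S=35.2744 intr=71.6056 cont=70.8783 V=71.6056[EX]; j=1 S=49.5818 intr=57.2982 cont=56.5708 V=57.2982[EX]; j=2 S=69.6924 intr=37.1876 cont=36.4602 V=37.1876[EX]; j=3 S=97.9600 intr=8.9200 cont=14.7800 V=14.7800[hold]; j=4 S=137.6930 intr=0.0000 cont=2.4015 V=2.4015[hold]; j=5 S=193.5420 intr=0.0000 cont=0.0000 V=0.0000[hold]; j=6 S=272.0435 intr=0.0000 cont=0.0000 V=0.0000[hold]  S*(6)=69.6924
k=5: j=0 S=41.8207 intr=65.0593 cont=64.3320 V=65.0593[EX]; j=1 S=58.7833 intr=48.0967 cont=47.3693 V=48.0967[EX]; j=2 S=82.6261 intr=24.2539 cont=26.3061 V=26.3061[hold]; j=3 S=116.1396 intr=0.0000 cont=8.8080 V=8.8080[hold]; j=4 S=163.2464 intr=0.0000 cont=1.2461 V=1.2461[hold]; j=5 S=229.4599 intr=0.0000 cont=0.0000 V=0.0000[hold]  S*(5)=58.7833
k=4: j=0 S=49.5818 intr=57.2982 cont=56.5708 V=57.2982[EX]; j=1 S=69.6924 intr=37.1876 cont=37.4336 V=37.4336[hold]; j=2 S=97.9600 intr=8.9200 cont=17.8273 V=17.8273[hold]; j=3 S=137.6930 intr=0.0000 cont=5.1613 V=5.1613[hold]; j=4 S=193.5420 intr=0.0000 cont=0.6466 V=0.6466[hold]  S*(4)=49.5818
k=3: j=0 S=58.7833 intr=48.0967 cont=47.4860 V=48.0967[EX]; j=1 S=82.6261 intr=24.2539 cont=27.8791 V=27.8791[hold]; j=2 S=116.1396 intr=0.0000 cont=11.6982 V=11.6982[hold]; j=3 S=163.2464 intr=0.0000 cont=2.9847 V=2.9847[hold]  S*(3)=58.7833
k=2: j=0 S=69.6924 intr=37.1876 cont=38.1797 V=38.1797[hold]; j=1 S=97.9600 intr=8.9200 cont=20.0144 V=20.0144[hold]; j=2 S=137.6930 intr=0.0000 cont=7.4856 V=7.4856[hold]  S*(2)=-
k=1: j=0 S=82.6261 intr=24.2539 cont=29.3037 V=29.3037[hold]; j=1 S=116.1396 intr=0.0000 cont=13.9355 V=13.9355[hold]  S*(1)=-
k=0: j=0 S=97.9600 intr=8.9200 cont=21.8148 V=21.8148[hold]  S*(0)=-

price = 21.8148
boundary = - - - 58.7833 49.5818 58.7833 69.6924 82.6261
tree:
21.8148
29.3037 13.9355
38.1797 20.0144 7.4856
48.0967 27.8791 11.6982 2.9847
57.2982 37.4336 17.8273 5.1613 0.6466
65.0593 48.0967 26.3061 8.8080 1.2461 0.0000
71.6056 57.2982 37.1876 14.7800 2.4015 0.0000 0.0000
77.1272 65.0593 48.0967 24.2539 4.6283 0.0000 0.0000 0.0000
81.7845 71.6056 57.2982 37.1876 8.9200 0.0000 0.0000 0.0000 0.0000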